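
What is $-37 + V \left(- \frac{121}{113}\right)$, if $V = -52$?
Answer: $\frac{2111}{113} \approx 18.681$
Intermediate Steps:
$-37 + V \left(- \frac{121}{113}\right) = -37 - 52 \left(- \frac{121}{113}\right) = -37 - 52 \left(\left(-121\right) \frac{1}{113}\right) = -37 - - \frac{6292}{113} = -37 + \frac{6292}{113} = \frac{2111}{113}$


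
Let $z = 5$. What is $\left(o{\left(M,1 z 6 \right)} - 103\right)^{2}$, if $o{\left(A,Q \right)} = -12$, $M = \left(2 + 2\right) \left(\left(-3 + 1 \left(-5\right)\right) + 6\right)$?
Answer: $13225$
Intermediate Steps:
$M = -8$ ($M = 4 \left(\left(-3 - 5\right) + 6\right) = 4 \left(-8 + 6\right) = 4 \left(-2\right) = -8$)
$\left(o{\left(M,1 z 6 \right)} - 103\right)^{2} = \left(-12 - 103\right)^{2} = \left(-115\right)^{2} = 13225$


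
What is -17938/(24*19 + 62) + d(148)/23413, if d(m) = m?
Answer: -209952865/6063967 ≈ -34.623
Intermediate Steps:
-17938/(24*19 + 62) + d(148)/23413 = -17938/(24*19 + 62) + 148/23413 = -17938/(456 + 62) + 148*(1/23413) = -17938/518 + 148/23413 = -17938*1/518 + 148/23413 = -8969/259 + 148/23413 = -209952865/6063967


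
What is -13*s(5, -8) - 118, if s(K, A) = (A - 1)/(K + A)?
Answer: -157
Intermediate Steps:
s(K, A) = (-1 + A)/(A + K)
-13*s(5, -8) - 118 = -13*(-1 - 8)/(-8 + 5) - 118 = -13*(-9)/(-3) - 118 = -(-13)*(-9)/3 - 118 = -13*3 - 118 = -39 - 118 = -157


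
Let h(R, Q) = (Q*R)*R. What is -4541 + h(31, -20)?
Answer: -23761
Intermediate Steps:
h(R, Q) = Q*R²
-4541 + h(31, -20) = -4541 - 20*31² = -4541 - 20*961 = -4541 - 19220 = -23761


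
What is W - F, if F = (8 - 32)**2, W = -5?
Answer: -581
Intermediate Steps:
F = 576 (F = (-24)**2 = 576)
W - F = -5 - 1*576 = -5 - 576 = -581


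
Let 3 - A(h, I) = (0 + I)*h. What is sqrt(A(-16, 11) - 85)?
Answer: sqrt(94) ≈ 9.6954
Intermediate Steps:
A(h, I) = 3 - I*h (A(h, I) = 3 - (0 + I)*h = 3 - I*h)
sqrt(A(-16, 11) - 85) = sqrt((3 - 1*11*(-16)) - 85) = sqrt((3 + 176) - 85) = sqrt(179 - 85) = sqrt(94)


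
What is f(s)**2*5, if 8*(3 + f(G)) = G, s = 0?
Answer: 45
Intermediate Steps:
f(G) = -3 + G/8
f(s)**2*5 = (-3 + (1/8)*0)**2*5 = (-3 + 0)**2*5 = (-3)**2*5 = 9*5 = 45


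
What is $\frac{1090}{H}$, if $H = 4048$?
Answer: $\frac{545}{2024} \approx 0.26927$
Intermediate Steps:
$\frac{1090}{H} = \frac{1090}{4048} = 1090 \cdot \frac{1}{4048} = \frac{545}{2024}$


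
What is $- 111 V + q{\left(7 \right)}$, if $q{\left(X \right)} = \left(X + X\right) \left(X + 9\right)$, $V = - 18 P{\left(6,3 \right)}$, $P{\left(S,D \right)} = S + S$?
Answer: $24200$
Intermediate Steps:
$P{\left(S,D \right)} = 2 S$
$V = -216$ ($V = - 18 \cdot 2 \cdot 6 = \left(-18\right) 12 = -216$)
$q{\left(X \right)} = 2 X \left(9 + X\right)$
$- 111 V + q{\left(7 \right)} = \left(-111\right) \left(-216\right) + 2 \cdot 7 \left(9 + 7\right) = 23976 + 2 \cdot 7 \cdot 16 = 23976 + 224 = 24200$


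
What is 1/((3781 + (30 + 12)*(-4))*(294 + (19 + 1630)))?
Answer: 1/7020059 ≈ 1.4245e-7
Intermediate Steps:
1/((3781 + (30 + 12)*(-4))*(294 + (19 + 1630))) = 1/((3781 + 42*(-4))*(294 + 1649)) = 1/((3781 - 168)*1943) = 1/(3613*1943) = 1/7020059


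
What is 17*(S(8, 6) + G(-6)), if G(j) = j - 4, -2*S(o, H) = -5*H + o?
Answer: 17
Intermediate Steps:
S(o, H) = -o/2 + 5*H/2 (S(o, H) = -(-5*H + o)/2 = -(o - 5*H)/2 = -o/2 + 5*H/2)
G(j) = -4 + j
17*(S(8, 6) + G(-6)) = 17*((-½*8 + (5/2)*6) + (-4 - 6)) = 17*((-4 + 15) - 10) = 17*(11 - 10) = 17*1 = 17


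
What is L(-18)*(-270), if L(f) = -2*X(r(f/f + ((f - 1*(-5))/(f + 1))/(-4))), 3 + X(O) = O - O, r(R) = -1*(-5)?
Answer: -1620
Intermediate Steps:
r(R) = 5
X(O) = -3 (X(O) = -3 + (O - O) = -3 + 0 = -3)
L(f) = 6 (L(f) = -2*(-3) = 6)
L(-18)*(-270) = 6*(-270) = -1620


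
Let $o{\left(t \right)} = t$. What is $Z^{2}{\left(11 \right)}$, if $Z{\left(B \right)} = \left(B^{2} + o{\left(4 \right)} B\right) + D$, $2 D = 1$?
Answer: $\frac{109561}{4} \approx 27390.0$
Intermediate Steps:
$D = \frac{1}{2}$ ($D = \frac{1}{2} \cdot 1 = \frac{1}{2} \approx 0.5$)
$Z{\left(B \right)} = \frac{1}{2} + B^{2} + 4 B$ ($Z{\left(B \right)} = \left(B^{2} + 4 B\right) + \frac{1}{2} = \frac{1}{2} + B^{2} + 4 B$)
$Z^{2}{\left(11 \right)} = \left(\frac{1}{2} + 11^{2} + 4 \cdot 11\right)^{2} = \left(\frac{1}{2} + 121 + 44\right)^{2} = \left(\frac{331}{2}\right)^{2} = \frac{109561}{4}$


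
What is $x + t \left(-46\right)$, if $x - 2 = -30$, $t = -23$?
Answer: $1030$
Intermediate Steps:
$x = -28$ ($x = 2 - 30 = -28$)
$x + t \left(-46\right) = -28 - -1058 = -28 + 1058 = 1030$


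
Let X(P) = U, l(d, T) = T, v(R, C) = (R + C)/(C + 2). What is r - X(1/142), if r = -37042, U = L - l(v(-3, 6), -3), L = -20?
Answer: -37025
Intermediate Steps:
v(R, C) = (C + R)/(2 + C)
U = -17 (U = -20 - 1*(-3) = -20 + 3 = -17)
X(P) = -17
r - X(1/142) = -37042 - 1*(-17) = -37042 + 17 = -37025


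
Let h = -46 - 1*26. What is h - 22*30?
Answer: -732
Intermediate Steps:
h = -72 (h = -46 - 26 = -72)
h - 22*30 = -72 - 22*30 = -72 - 660 = -732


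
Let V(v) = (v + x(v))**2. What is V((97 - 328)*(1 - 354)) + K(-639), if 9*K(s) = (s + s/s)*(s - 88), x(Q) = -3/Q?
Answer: 44213012475933363302/6649260849 ≈ 6.6493e+9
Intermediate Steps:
K(s) = (1 + s)*(-88 + s)/9 (K(s) = ((s + s/s)*(s - 88))/9 = ((s + 1)*(-88 + s))/9 = ((1 + s)*(-88 + s))/9 = (1 + s)*(-88 + s)/9)
V(v) = (v - 3/v)**2
V((97 - 328)*(1 - 354)) + K(-639) = (-3 + ((97 - 328)*(1 - 354))**2)**2/((97 - 328)*(1 - 354))**2 + (-88/9 - 29/3*(-639) + (1/9)*(-639)**2) = (-3 + (-231*(-353))**2)**2/(-231*(-353))**2 + (-88/9 + 6177 + (1/9)*408321) = (-3 + 81543**2)**2/81543**2 + (-88/9 + 6177 + 45369) = (-3 + 6649260849)**2/6649260849 + 463826/9 = (1/6649260849)*6649260846**2 + 463826/9 = (1/6649260849)*44212669798148635716 + 463826/9 = 4912518866460959524/738806761 + 463826/9 = 44213012475933363302/6649260849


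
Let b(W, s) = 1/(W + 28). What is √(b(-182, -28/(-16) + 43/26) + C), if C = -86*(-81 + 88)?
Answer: 3*I*√1586354/154 ≈ 24.536*I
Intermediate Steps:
C = -602 (C = -86*7 = -602)
b(W, s) = 1/(28 + W)
√(b(-182, -28/(-16) + 43/26) + C) = √(1/(28 - 182) - 602) = √(1/(-154) - 602) = √(-1/154 - 602) = √(-92709/154) = 3*I*√1586354/154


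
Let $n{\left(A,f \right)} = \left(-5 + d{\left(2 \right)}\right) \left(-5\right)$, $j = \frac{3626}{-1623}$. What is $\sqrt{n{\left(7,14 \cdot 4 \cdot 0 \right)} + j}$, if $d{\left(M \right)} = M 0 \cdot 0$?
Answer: $\frac{\sqrt{59968227}}{1623} \approx 4.7714$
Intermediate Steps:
$j = - \frac{3626}{1623}$ ($j = 3626 \left(- \frac{1}{1623}\right) = - \frac{3626}{1623} \approx -2.2341$)
$d{\left(M \right)} = 0$ ($d{\left(M \right)} = 0 \cdot 0 = 0$)
$n{\left(A,f \right)} = 25$ ($n{\left(A,f \right)} = \left(-5 + 0\right) \left(-5\right) = \left(-5\right) \left(-5\right) = 25$)
$\sqrt{n{\left(7,14 \cdot 4 \cdot 0 \right)} + j} = \sqrt{25 - \frac{3626}{1623}} = \sqrt{\frac{36949}{1623}} = \frac{\sqrt{59968227}}{1623}$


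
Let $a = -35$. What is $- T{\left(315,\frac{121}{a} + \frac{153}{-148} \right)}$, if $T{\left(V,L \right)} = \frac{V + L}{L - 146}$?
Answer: $\frac{1608437}{779543} \approx 2.0633$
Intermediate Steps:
$T{\left(V,L \right)} = \frac{L + V}{-146 + L}$
$- T{\left(315,\frac{121}{a} + \frac{153}{-148} \right)} = - \frac{\left(\frac{121}{-35} + \frac{153}{-148}\right) + 315}{-146 + \left(\frac{121}{-35} + \frac{153}{-148}\right)} = - \frac{\left(121 \left(- \frac{1}{35}\right) + 153 \left(- \frac{1}{148}\right)\right) + 315}{-146 + \left(121 \left(- \frac{1}{35}\right) + 153 \left(- \frac{1}{148}\right)\right)} = - \frac{\left(- \frac{121}{35} - \frac{153}{148}\right) + 315}{-146 - \frac{23263}{5180}} = - \frac{- \frac{23263}{5180} + 315}{-146 - \frac{23263}{5180}} = - \frac{1608437}{\left(- \frac{779543}{5180}\right) 5180} = - \frac{\left(-5180\right) 1608437}{779543 \cdot 5180} = \left(-1\right) \left(- \frac{1608437}{779543}\right) = \frac{1608437}{779543}$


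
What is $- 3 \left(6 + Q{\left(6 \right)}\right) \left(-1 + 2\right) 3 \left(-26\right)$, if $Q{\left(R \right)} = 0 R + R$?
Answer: $2808$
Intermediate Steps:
$Q{\left(R \right)} = R$ ($Q{\left(R \right)} = 0 + R = R$)
$- 3 \left(6 + Q{\left(6 \right)}\right) \left(-1 + 2\right) 3 \left(-26\right) = - 3 \left(6 + 6\right) \left(-1 + 2\right) 3 \left(-26\right) = \left(-3\right) 12 \cdot 1 \cdot 3 \left(-26\right) = \left(-36\right) 3 \left(-26\right) = \left(-108\right) \left(-26\right) = 2808$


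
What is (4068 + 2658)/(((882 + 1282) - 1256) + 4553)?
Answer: 6726/5461 ≈ 1.2316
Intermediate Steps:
(4068 + 2658)/(((882 + 1282) - 1256) + 4553) = 6726/((2164 - 1256) + 4553) = 6726/(908 + 4553) = 6726/5461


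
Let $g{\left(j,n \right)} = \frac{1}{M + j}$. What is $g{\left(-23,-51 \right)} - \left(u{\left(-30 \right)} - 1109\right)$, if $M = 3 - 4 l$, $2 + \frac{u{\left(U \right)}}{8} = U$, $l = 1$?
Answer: $\frac{32759}{24} \approx 1365.0$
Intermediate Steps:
$u{\left(U \right)} = -16 + 8 U$
$M = -1$ ($M = 3 - 4 = -1$)
$g{\left(j,n \right)} = \frac{1}{-1 + j}$
$g{\left(-23,-51 \right)} - \left(u{\left(-30 \right)} - 1109\right) = \frac{1}{-1 - 23} - \left(\left(-16 + 8 \left(-30\right)\right) - 1109\right) = \frac{1}{-24} - \left(\left(-16 - 240\right) - 1109\right) = - \frac{1}{24} - \left(-256 - 1109\right) = - \frac{1}{24} - -1365 = - \frac{1}{24} + 1365 = \frac{32759}{24}$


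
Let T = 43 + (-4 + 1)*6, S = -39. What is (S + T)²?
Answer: 196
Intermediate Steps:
T = 25 (T = 43 - 3*6 = 43 - 18 = 25)
(S + T)² = (-39 + 25)² = (-14)² = 196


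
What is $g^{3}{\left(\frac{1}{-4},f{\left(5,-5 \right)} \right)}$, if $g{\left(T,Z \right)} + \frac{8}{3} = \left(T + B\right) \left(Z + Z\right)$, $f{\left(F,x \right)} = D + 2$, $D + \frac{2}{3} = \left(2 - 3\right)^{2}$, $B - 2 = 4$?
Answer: $\frac{3048625}{216} \approx 14114.0$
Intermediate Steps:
$B = 6$ ($B = 2 + 4 = 6$)
$D = \frac{1}{3}$ ($D = - \frac{2}{3} + \left(2 - 3\right)^{2} = - \frac{2}{3} + \left(-1\right)^{2} = - \frac{2}{3} + 1 = \frac{1}{3} \approx 0.33333$)
$f{\left(F,x \right)} = \frac{7}{3}$ ($f{\left(F,x \right)} = \frac{1}{3} + 2 = \frac{7}{3}$)
$g{\left(T,Z \right)} = - \frac{8}{3} + 2 Z \left(6 + T\right)$ ($g{\left(T,Z \right)} = - \frac{8}{3} + \left(T + 6\right) \left(Z + Z\right) = - \frac{8}{3} + \left(6 + T\right) 2 Z = - \frac{8}{3} + 2 Z \left(6 + T\right)$)
$g^{3}{\left(\frac{1}{-4},f{\left(5,-5 \right)} \right)} = \left(- \frac{8}{3} + 12 \cdot \frac{7}{3} + 2 \frac{1}{-4} \cdot \frac{7}{3}\right)^{3} = \left(- \frac{8}{3} + 28 + 2 \left(- \frac{1}{4}\right) \frac{7}{3}\right)^{3} = \left(- \frac{8}{3} + 28 - \frac{7}{6}\right)^{3} = \left(\frac{145}{6}\right)^{3} = \frac{3048625}{216}$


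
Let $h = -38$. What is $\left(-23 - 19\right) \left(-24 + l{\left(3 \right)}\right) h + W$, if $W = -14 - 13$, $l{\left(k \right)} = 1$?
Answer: $-36735$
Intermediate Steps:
$W = -27$ ($W = -14 - 13 = -27$)
$\left(-23 - 19\right) \left(-24 + l{\left(3 \right)}\right) h + W = \left(-23 - 19\right) \left(-24 + 1\right) \left(-38\right) - 27 = \left(-42\right) \left(-23\right) \left(-38\right) - 27 = 966 \left(-38\right) - 27 = -36708 - 27 = -36735$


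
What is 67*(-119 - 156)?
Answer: -18425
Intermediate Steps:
67*(-119 - 156) = 67*(-275) = -18425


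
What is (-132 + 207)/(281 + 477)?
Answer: 75/758 ≈ 0.098945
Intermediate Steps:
(-132 + 207)/(281 + 477) = 75/758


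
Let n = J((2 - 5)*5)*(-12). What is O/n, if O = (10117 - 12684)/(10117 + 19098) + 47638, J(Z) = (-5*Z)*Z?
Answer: 1391741603/394402500 ≈ 3.5287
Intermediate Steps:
J(Z) = -5*Z²
n = 13500 (n = -5*25*(2 - 5)²*(-12) = -5*(-3*5)²*(-12) = -5*(-15)²*(-12) = -5*225*(-12) = -1125*(-12) = 13500)
O = 1391741603/29215 (O = -2567/29215 + 47638 = 1391741603/29215 ≈ 47638.)
O/n = (1391741603/29215)/13500 = (1391741603/29215)*(1/13500) = 1391741603/394402500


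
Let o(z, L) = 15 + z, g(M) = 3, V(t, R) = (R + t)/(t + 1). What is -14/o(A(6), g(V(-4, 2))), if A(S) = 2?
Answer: -14/17 ≈ -0.82353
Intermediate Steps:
V(t, R) = (R + t)/(1 + t)
-14/o(A(6), g(V(-4, 2))) = -14/(15 + 2) = -14/17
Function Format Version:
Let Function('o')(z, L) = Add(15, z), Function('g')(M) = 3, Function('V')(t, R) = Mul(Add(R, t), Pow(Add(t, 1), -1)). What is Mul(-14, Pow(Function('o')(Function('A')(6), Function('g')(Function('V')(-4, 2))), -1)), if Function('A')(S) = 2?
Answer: Rational(-14, 17) ≈ -0.82353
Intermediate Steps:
Function('V')(t, R) = Mul(Pow(Add(1, t), -1), Add(R, t)) (Function('V')(t, R) = Mul(Add(R, t), Pow(Add(1, t), -1)) = Mul(Pow(Add(1, t), -1), Add(R, t)))
Mul(-14, Pow(Function('o')(Function('A')(6), Function('g')(Function('V')(-4, 2))), -1)) = Mul(-14, Pow(Add(15, 2), -1)) = Mul(-14, Pow(17, -1)) = Mul(-14, Rational(1, 17)) = Rational(-14, 17)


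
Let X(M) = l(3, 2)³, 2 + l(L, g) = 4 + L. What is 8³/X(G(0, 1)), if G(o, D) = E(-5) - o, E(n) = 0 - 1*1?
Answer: 512/125 ≈ 4.0960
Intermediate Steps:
E(n) = -1 (E(n) = 0 - 1 = -1)
l(L, g) = 2 + L (l(L, g) = -2 + (4 + L) = 2 + L)
G(o, D) = -1 - o
X(M) = 125 (X(M) = (2 + 3)³ = 5³ = 125)
8³/X(G(0, 1)) = 8³/125 = 512*(1/125) = 512/125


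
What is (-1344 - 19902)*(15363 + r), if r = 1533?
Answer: -358972416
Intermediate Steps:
(-1344 - 19902)*(15363 + r) = (-1344 - 19902)*(15363 + 1533) = -21246*16896 = -358972416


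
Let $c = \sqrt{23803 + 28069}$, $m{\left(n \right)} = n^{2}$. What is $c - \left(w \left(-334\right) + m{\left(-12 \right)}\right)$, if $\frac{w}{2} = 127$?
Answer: $84692 + 4 \sqrt{3242} \approx 84920.0$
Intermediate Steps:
$w = 254$ ($w = 2 \cdot 127 = 254$)
$c = 4 \sqrt{3242}$ ($c = \sqrt{51872} = 4 \sqrt{3242} \approx 227.75$)
$c - \left(w \left(-334\right) + m{\left(-12 \right)}\right) = 4 \sqrt{3242} - \left(254 \left(-334\right) + \left(-12\right)^{2}\right) = 4 \sqrt{3242} - \left(-84836 + 144\right) = 4 \sqrt{3242} - -84692 = 4 \sqrt{3242} + 84692 = 84692 + 4 \sqrt{3242}$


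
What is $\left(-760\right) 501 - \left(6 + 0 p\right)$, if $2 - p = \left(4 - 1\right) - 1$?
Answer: $-380766$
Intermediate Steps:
$p = 0$ ($p = 2 - \left(\left(4 - 1\right) - 1\right) = 2 - \left(3 - 1\right) = 2 - 2 = 0$)
$\left(-760\right) 501 - \left(6 + 0 p\right) = \left(-760\right) 501 + \left(0 \cdot 0 - 6\right) = -380760 + \left(0 - 6\right) = -380760 - 6 = -380766$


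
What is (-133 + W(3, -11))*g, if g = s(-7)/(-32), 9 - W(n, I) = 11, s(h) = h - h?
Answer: 0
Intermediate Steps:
s(h) = 0
W(n, I) = -2 (W(n, I) = 9 - 1*11 = 9 - 11 = -2)
g = 0 (g = 0/(-32) = 0*(-1/32) = 0)
(-133 + W(3, -11))*g = (-133 - 2)*0 = -135*0 = 0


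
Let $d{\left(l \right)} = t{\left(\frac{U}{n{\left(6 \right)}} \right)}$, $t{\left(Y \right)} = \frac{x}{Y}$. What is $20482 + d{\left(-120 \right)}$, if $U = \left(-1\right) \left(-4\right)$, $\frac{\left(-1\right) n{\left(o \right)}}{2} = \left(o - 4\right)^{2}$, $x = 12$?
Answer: $20458$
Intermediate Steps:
$n{\left(o \right)} = - 2 \left(-4 + o\right)^{2}$ ($n{\left(o \right)} = - 2 \left(o - 4\right)^{2} = - 2 \left(-4 + o\right)^{2}$)
$U = 4$
$t{\left(Y \right)} = \frac{12}{Y}$
$d{\left(l \right)} = -24$ ($d{\left(l \right)} = \frac{12}{4 \frac{1}{\left(-2\right) \left(-4 + 6\right)^{2}}} = \frac{12}{4 \frac{1}{\left(-2\right) 2^{2}}} = \frac{12}{4 \frac{1}{\left(-2\right) 4}} = \frac{12}{4 \frac{1}{-8}} = \frac{12}{4 \left(- \frac{1}{8}\right)} = \frac{12}{- \frac{1}{2}} = 12 \left(-2\right) = -24$)
$20482 + d{\left(-120 \right)} = 20482 - 24 = 20458$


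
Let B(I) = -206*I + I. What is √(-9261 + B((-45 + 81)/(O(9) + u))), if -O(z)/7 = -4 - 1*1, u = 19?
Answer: 11*I*√699/3 ≈ 96.942*I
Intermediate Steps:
O(z) = 35 (O(z) = -7*(-4 - 1*1) = -7*(-4 - 1) = -7*(-5) = 35)
B(I) = -205*I
√(-9261 + B((-45 + 81)/(O(9) + u))) = √(-9261 - 205*(-45 + 81)/(35 + 19)) = √(-9261 - 7380/54) = √(-9261 - 205*⅔) = √(-9261 - 410/3) = √(-28193/3) = 11*I*√699/3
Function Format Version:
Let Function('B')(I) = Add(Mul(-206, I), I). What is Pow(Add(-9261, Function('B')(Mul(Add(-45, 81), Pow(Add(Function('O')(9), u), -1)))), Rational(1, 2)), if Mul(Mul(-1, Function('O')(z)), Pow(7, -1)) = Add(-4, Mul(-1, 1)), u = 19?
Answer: Mul(Rational(11, 3), I, Pow(699, Rational(1, 2))) ≈ Mul(96.942, I)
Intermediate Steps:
Function('O')(z) = 35 (Function('O')(z) = Mul(-7, Add(-4, Mul(-1, 1))) = Mul(-7, Add(-4, -1)) = Mul(-7, -5) = 35)
Function('B')(I) = Mul(-205, I)
Pow(Add(-9261, Function('B')(Mul(Add(-45, 81), Pow(Add(Function('O')(9), u), -1)))), Rational(1, 2)) = Pow(Add(-9261, Mul(-205, Mul(Add(-45, 81), Pow(Add(35, 19), -1)))), Rational(1, 2)) = Pow(Add(-9261, Mul(-205, Mul(36, Pow(54, -1)))), Rational(1, 2)) = Pow(Add(-9261, Mul(-205, Mul(36, Rational(1, 54)))), Rational(1, 2)) = Pow(Add(-9261, Mul(-205, Rational(2, 3))), Rational(1, 2)) = Pow(Add(-9261, Rational(-410, 3)), Rational(1, 2)) = Pow(Rational(-28193, 3), Rational(1, 2)) = Mul(Rational(11, 3), I, Pow(699, Rational(1, 2)))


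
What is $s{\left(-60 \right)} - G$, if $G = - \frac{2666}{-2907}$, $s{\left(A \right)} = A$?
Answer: $- \frac{177086}{2907} \approx -60.917$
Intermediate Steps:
$G = \frac{2666}{2907}$ ($G = \left(-2666\right) \left(- \frac{1}{2907}\right) = \frac{2666}{2907} \approx 0.9171$)
$s{\left(-60 \right)} - G = -60 - \frac{2666}{2907} = - \frac{177086}{2907}$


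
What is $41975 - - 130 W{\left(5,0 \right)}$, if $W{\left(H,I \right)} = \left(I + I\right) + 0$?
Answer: $41975$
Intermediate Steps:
$W{\left(H,I \right)} = 2 I$ ($W{\left(H,I \right)} = 2 I + 0 = 2 I$)
$41975 - - 130 W{\left(5,0 \right)} = 41975 - - 130 \cdot 2 \cdot 0 = 41975 - \left(-130\right) 0 = 41975 - 0 = 41975 + 0 = 41975$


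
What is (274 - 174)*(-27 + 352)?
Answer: 32500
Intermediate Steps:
(274 - 174)*(-27 + 352) = 100*325 = 32500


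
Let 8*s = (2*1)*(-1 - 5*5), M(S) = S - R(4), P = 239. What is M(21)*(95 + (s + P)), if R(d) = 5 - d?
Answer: 6550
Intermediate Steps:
M(S) = -1 + S (M(S) = S - (5 - 1*4) = S - (5 - 4) = S - 1*1 = S - 1 = -1 + S)
s = -13/2 (s = ((2*1)*(-1 - 5*5))/8 = (2*(-1 - 25))/8 = (2*(-26))/8 = (⅛)*(-52) = -13/2 ≈ -6.5000)
M(21)*(95 + (s + P)) = (-1 + 21)*(95 + (-13/2 + 239)) = 20*(95 + 465/2) = 20*(655/2) = 6550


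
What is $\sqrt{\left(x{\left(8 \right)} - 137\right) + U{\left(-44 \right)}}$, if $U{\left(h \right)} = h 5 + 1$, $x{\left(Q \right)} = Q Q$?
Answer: $2 i \sqrt{73} \approx 17.088 i$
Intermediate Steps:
$x{\left(Q \right)} = Q^{2}$
$U{\left(h \right)} = 1 + 5 h$ ($U{\left(h \right)} = 5 h + 1 = 1 + 5 h$)
$\sqrt{\left(x{\left(8 \right)} - 137\right) + U{\left(-44 \right)}} = \sqrt{\left(8^{2} - 137\right) + \left(1 + 5 \left(-44\right)\right)} = \sqrt{\left(64 - 137\right) + \left(1 - 220\right)} = \sqrt{-73 - 219} = \sqrt{-292} = 2 i \sqrt{73}$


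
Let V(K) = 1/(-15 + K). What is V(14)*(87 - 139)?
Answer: 52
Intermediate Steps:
V(14)*(87 - 139) = (87 - 139)/(-15 + 14) = -52/(-1) = -1*(-52) = 52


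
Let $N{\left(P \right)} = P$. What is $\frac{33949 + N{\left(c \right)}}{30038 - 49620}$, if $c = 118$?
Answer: $- \frac{34067}{19582} \approx -1.7397$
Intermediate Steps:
$\frac{33949 + N{\left(c \right)}}{30038 - 49620} = \frac{33949 + 118}{30038 - 49620} = \frac{34067}{-19582} = 34067 \left(- \frac{1}{19582}\right) = - \frac{34067}{19582}$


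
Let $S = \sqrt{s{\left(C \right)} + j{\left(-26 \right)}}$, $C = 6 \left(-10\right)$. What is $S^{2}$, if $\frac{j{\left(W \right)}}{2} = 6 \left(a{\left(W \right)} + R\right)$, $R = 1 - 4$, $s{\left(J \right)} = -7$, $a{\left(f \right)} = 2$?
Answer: $-19$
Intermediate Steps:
$C = -60$
$R = -3$ ($R = 1 - 4 = -3$)
$j{\left(W \right)} = -12$ ($j{\left(W \right)} = 2 \cdot 6 \left(2 - 3\right) = 2 \cdot 6 \left(-1\right) = 2 \left(-6\right) = -12$)
$S = i \sqrt{19}$ ($S = \sqrt{-7 - 12} = \sqrt{-19} = i \sqrt{19} \approx 4.3589 i$)
$S^{2} = \left(i \sqrt{19}\right)^{2} = -19$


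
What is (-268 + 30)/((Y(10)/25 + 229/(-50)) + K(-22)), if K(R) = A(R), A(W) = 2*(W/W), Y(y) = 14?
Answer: 11900/101 ≈ 117.82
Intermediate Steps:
A(W) = 2 (A(W) = 2*1 = 2)
K(R) = 2
(-268 + 30)/((Y(10)/25 + 229/(-50)) + K(-22)) = (-268 + 30)/((14/25 + 229/(-50)) + 2) = -238/((14*(1/25) + 229*(-1/50)) + 2) = -238/((14/25 - 229/50) + 2) = -238/(-201/50 + 2) = -238/(-101/50) = -238*(-50/101) = 11900/101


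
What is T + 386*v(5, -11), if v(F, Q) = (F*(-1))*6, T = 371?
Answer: -11209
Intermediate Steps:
v(F, Q) = -6*F (v(F, Q) = -F*6 = -6*F)
T + 386*v(5, -11) = 371 + 386*(-6*5) = 371 + 386*(-30) = 371 - 11580 = -11209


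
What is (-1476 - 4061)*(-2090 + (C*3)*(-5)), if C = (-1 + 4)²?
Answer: 12319825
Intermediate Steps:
C = 9 (C = 3² = 9)
(-1476 - 4061)*(-2090 + (C*3)*(-5)) = (-1476 - 4061)*(-2090 + (9*3)*(-5)) = -5537*(-2090 + 27*(-5)) = -5537*(-2090 - 135) = -5537*(-2225) = 12319825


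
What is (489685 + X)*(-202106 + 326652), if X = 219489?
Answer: 88324785004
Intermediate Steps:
(489685 + X)*(-202106 + 326652) = (489685 + 219489)*(-202106 + 326652) = 709174*124546 = 88324785004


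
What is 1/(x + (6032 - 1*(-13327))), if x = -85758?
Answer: -1/66399 ≈ -1.5060e-5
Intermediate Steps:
1/(x + (6032 - 1*(-13327))) = 1/(-85758 + (6032 - 1*(-13327))) = 1/(-85758 + (6032 + 13327)) = 1/(-85758 + 19359) = 1/(-66399) = -1/66399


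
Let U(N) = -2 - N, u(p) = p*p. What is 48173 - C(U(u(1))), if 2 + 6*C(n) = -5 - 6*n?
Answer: 289027/6 ≈ 48171.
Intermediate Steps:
u(p) = p**2
C(n) = -7/6 - n (C(n) = -1/3 + (-5 - 6*n)/6 = -1/3 + (-5/6 - n) = -7/6 - n)
48173 - C(U(u(1))) = 48173 - (-7/6 - (-2 - 1*1**2)) = 48173 - (-7/6 - (-2 - 1*1)) = 48173 - (-7/6 - (-2 - 1)) = 48173 - (-7/6 - 1*(-3)) = 48173 - (-7/6 + 3) = 48173 - 1*11/6 = 48173 - 11/6 = 289027/6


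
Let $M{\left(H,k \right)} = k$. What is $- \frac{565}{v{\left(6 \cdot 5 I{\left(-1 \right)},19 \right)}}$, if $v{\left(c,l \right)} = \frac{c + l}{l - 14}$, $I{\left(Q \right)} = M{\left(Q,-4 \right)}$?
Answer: $\frac{2825}{101} \approx 27.97$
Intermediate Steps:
$I{\left(Q \right)} = -4$
$v{\left(c,l \right)} = \frac{c + l}{-14 + l}$
$- \frac{565}{v{\left(6 \cdot 5 I{\left(-1 \right)},19 \right)}} = - \frac{565}{\frac{1}{-14 + 19} \left(6 \cdot 5 \left(-4\right) + 19\right)} = - \frac{565}{\frac{1}{5} \left(30 \left(-4\right) + 19\right)} = - \frac{565}{\frac{1}{5} \left(-120 + 19\right)} = - \frac{565}{\frac{1}{5} \left(-101\right)} = - \frac{565}{- \frac{101}{5}} = \left(-565\right) \left(- \frac{5}{101}\right) = \frac{2825}{101}$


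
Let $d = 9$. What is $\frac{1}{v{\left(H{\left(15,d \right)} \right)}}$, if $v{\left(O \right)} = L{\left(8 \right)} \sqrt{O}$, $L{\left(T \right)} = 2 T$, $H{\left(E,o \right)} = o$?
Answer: $\frac{1}{48} \approx 0.020833$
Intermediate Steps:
$v{\left(O \right)} = 16 \sqrt{O}$ ($v{\left(O \right)} = 2 \cdot 8 \sqrt{O} = 16 \sqrt{O}$)
$\frac{1}{v{\left(H{\left(15,d \right)} \right)}} = \frac{1}{16 \sqrt{9}} = \frac{1}{16 \cdot 3} = \frac{1}{48}$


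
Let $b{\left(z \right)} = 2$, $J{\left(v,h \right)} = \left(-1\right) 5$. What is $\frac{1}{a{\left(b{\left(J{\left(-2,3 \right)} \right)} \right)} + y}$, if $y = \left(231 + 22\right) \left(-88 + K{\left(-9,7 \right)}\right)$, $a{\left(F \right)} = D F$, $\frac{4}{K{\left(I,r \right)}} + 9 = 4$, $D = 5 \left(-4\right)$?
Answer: $- \frac{5}{112532} \approx -4.4432 \cdot 10^{-5}$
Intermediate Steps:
$D = -20$
$K{\left(I,r \right)} = - \frac{4}{5}$ ($K{\left(I,r \right)} = \frac{4}{-9 + 4} = \frac{4}{-5} = 4 \left(- \frac{1}{5}\right) = - \frac{4}{5}$)
$J{\left(v,h \right)} = -5$
$a{\left(F \right)} = - 20 F$
$y = - \frac{112332}{5}$ ($y = \left(231 + 22\right) \left(-88 - \frac{4}{5}\right) = 253 \left(- \frac{444}{5}\right) = - \frac{112332}{5} \approx -22466.0$)
$\frac{1}{a{\left(b{\left(J{\left(-2,3 \right)} \right)} \right)} + y} = \frac{1}{\left(-20\right) 2 - \frac{112332}{5}} = \frac{1}{-40 - \frac{112332}{5}} = \frac{1}{- \frac{112532}{5}} = - \frac{5}{112532}$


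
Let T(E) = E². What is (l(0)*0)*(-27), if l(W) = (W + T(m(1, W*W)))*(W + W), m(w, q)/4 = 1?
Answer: 0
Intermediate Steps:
m(w, q) = 4 (m(w, q) = 4*1 = 4)
l(W) = 2*W*(16 + W) (l(W) = (W + 4²)*(W + W) = (W + 16)*(2*W) = (16 + W)*(2*W) = 2*W*(16 + W))
(l(0)*0)*(-27) = ((2*0*(16 + 0))*0)*(-27) = ((2*0*16)*0)*(-27) = (0*0)*(-27) = 0*(-27) = 0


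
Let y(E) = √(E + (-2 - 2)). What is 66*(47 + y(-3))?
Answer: 3102 + 66*I*√7 ≈ 3102.0 + 174.62*I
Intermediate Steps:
y(E) = √(-4 + E) (y(E) = √(E - 4) = √(-4 + E))
66*(47 + y(-3)) = 66*(47 + √(-4 - 3)) = 66*(47 + √(-7)) = 66*(47 + I*√7) = 3102 + 66*I*√7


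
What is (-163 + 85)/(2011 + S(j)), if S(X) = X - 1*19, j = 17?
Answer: -78/2009 ≈ -0.038825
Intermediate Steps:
S(X) = -19 + X (S(X) = X - 19 = -19 + X)
(-163 + 85)/(2011 + S(j)) = (-163 + 85)/(2011 + (-19 + 17)) = -78/(2011 - 2) = -78/2009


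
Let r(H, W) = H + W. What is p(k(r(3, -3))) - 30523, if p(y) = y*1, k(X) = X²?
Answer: -30523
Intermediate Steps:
p(y) = y
p(k(r(3, -3))) - 30523 = (3 - 3)² - 30523 = 0² - 30523 = 0 - 30523 = -30523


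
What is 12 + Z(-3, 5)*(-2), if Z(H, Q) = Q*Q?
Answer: -38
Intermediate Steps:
Z(H, Q) = Q²
12 + Z(-3, 5)*(-2) = 12 + 5²*(-2) = 12 + 25*(-2) = 12 - 50 = -38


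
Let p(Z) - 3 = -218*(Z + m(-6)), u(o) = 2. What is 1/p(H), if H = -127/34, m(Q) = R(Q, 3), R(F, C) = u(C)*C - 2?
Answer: -17/930 ≈ -0.018280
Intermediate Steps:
R(F, C) = -2 + 2*C (R(F, C) = 2*C - 2 = -2 + 2*C)
m(Q) = 4 (m(Q) = -2 + 2*3 = -2 + 6 = 4)
H = -127/34 (H = -127*1/34 = -127/34 ≈ -3.7353)
p(Z) = -869 - 218*Z (p(Z) = 3 - 218*(Z + 4) = 3 - 218*(4 + Z) = 3 + (-872 - 218*Z) = -869 - 218*Z)
1/p(H) = 1/(-869 - 218*(-127/34)) = 1/(-869 + 13843/17) = 1/(-930/17) = -17/930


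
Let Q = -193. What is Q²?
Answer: 37249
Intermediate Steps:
Q² = (-193)² = 37249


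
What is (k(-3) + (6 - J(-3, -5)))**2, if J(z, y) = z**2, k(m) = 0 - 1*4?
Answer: 49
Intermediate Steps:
k(m) = -4 (k(m) = 0 - 4 = -4)
(k(-3) + (6 - J(-3, -5)))**2 = (-4 + (6 - 1*(-3)**2))**2 = (-4 + (6 - 1*9))**2 = (-4 + (6 - 9))**2 = (-4 - 3)**2 = (-7)**2 = 49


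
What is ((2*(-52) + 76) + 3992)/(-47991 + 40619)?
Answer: -991/1843 ≈ -0.53771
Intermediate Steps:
((2*(-52) + 76) + 3992)/(-47991 + 40619) = ((-104 + 76) + 3992)/(-7372) = (-28 + 3992)*(-1/7372) = 3964*(-1/7372) = -991/1843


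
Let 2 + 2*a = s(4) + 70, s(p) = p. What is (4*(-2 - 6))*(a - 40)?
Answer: 128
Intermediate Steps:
a = 36 (a = -1 + (4 + 70)/2 = -1 + (1/2)*74 = -1 + 37 = 36)
(4*(-2 - 6))*(a - 40) = (4*(-2 - 6))*(36 - 40) = (4*(-8))*(-4) = -32*(-4) = 128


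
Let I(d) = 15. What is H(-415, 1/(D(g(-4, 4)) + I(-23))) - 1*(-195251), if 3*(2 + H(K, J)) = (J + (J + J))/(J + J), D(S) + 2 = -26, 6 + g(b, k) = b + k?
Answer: 390499/2 ≈ 1.9525e+5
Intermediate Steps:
g(b, k) = -6 + b + k (g(b, k) = -6 + (b + k) = -6 + b + k)
D(S) = -28 (D(S) = -2 - 26 = -28)
H(K, J) = -3/2 (H(K, J) = -2 + ((J + (J + J))/(J + J))/3 = -2 + ((J + 2*J)/((2*J)))/3 = -2 + ((3*J)*(1/(2*J)))/3 = -2 + (⅓)*(3/2) = -2 + ½ = -3/2)
H(-415, 1/(D(g(-4, 4)) + I(-23))) - 1*(-195251) = -3/2 - 1*(-195251) = -3/2 + 195251 = 390499/2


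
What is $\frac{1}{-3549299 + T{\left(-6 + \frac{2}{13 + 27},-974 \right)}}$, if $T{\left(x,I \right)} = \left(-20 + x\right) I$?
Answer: $- \frac{10}{35240237} \approx -2.8377 \cdot 10^{-7}$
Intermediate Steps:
$T{\left(x,I \right)} = I \left(-20 + x\right)$
$\frac{1}{-3549299 + T{\left(-6 + \frac{2}{13 + 27},-974 \right)}} = \frac{1}{-3549299 - 974 \left(-20 - \left(6 - \frac{2}{13 + 27}\right)\right)} = \frac{1}{-3549299 - 974 \left(-20 - \left(6 - \frac{2}{40}\right)\right)} = \frac{1}{-3549299 - 974 \left(-20 + \left(-6 + 2 \cdot \frac{1}{40}\right)\right)} = \frac{1}{-3549299 - 974 \left(-20 + \left(-6 + \frac{1}{20}\right)\right)} = \frac{1}{-3549299 - 974 \left(-20 - \frac{119}{20}\right)} = \frac{1}{-3549299 - - \frac{252753}{10}} = \frac{1}{-3549299 + \frac{252753}{10}} = \frac{1}{- \frac{35240237}{10}} = - \frac{10}{35240237}$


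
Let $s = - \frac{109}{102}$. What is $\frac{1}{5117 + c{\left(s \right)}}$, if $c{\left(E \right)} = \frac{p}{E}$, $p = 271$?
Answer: $\frac{109}{530111} \approx 0.00020562$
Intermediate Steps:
$s = - \frac{109}{102}$ ($s = \left(-109\right) \frac{1}{102} = - \frac{109}{102} \approx -1.0686$)
$c{\left(E \right)} = \frac{271}{E}$
$\frac{1}{5117 + c{\left(s \right)}} = \frac{1}{5117 + \frac{271}{- \frac{109}{102}}} = \frac{1}{5117 + 271 \left(- \frac{102}{109}\right)} = \frac{1}{5117 - \frac{27642}{109}} = \frac{1}{\frac{530111}{109}} = \frac{109}{530111}$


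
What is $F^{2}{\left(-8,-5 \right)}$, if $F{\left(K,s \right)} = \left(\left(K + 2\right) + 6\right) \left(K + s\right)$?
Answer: $0$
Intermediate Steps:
$F{\left(K,s \right)} = \left(8 + K\right) \left(K + s\right)$ ($F{\left(K,s \right)} = \left(\left(2 + K\right) + 6\right) \left(K + s\right) = \left(8 + K\right) \left(K + s\right)$)
$F^{2}{\left(-8,-5 \right)} = \left(\left(-8\right)^{2} + 8 \left(-8\right) + 8 \left(-5\right) - -40\right)^{2} = \left(64 - 64 - 40 + 40\right)^{2} = 0^{2} = 0$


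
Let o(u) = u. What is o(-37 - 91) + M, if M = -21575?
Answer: -21703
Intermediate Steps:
o(-37 - 91) + M = (-37 - 91) - 21575 = -128 - 21575 = -21703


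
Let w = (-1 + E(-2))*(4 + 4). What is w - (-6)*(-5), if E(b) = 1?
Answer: -30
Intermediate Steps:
w = 0 (w = (-1 + 1)*(4 + 4) = 0*8 = 0)
w - (-6)*(-5) = 0 - (-6)*(-5) = 0 - 6*5 = 0 - 30 = -30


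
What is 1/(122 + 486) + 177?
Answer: 107617/608 ≈ 177.00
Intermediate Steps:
1/(122 + 486) + 177 = 1/608 + 177 = 107617/608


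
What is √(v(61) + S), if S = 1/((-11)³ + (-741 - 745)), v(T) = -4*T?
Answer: I*√215140237/939 ≈ 15.621*I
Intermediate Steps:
S = -1/2817 (S = 1/(-1331 - 1486) = 1/(-2817) = -1/2817 ≈ -0.00035499)
√(v(61) + S) = √(-4*61 - 1/2817) = √(-244 - 1/2817) = √(-687349/2817) = I*√215140237/939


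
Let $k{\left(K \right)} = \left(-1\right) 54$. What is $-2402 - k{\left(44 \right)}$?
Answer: $-2348$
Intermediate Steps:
$k{\left(K \right)} = -54$
$-2402 - k{\left(44 \right)} = -2402 - -54 = -2402 + 54 = -2348$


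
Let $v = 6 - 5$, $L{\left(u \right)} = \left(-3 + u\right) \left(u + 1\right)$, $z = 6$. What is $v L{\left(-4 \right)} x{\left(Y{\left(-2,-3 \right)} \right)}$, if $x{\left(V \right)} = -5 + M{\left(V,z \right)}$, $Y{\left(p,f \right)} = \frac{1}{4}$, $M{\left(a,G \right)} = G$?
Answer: $21$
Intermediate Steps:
$Y{\left(p,f \right)} = \frac{1}{4}$
$L{\left(u \right)} = \left(1 + u\right) \left(-3 + u\right)$ ($L{\left(u \right)} = \left(-3 + u\right) \left(1 + u\right) = \left(1 + u\right) \left(-3 + u\right)$)
$x{\left(V \right)} = 1$ ($x{\left(V \right)} = -5 + 6 = 1$)
$v = 1$
$v L{\left(-4 \right)} x{\left(Y{\left(-2,-3 \right)} \right)} = 1 \left(-3 + \left(-4\right)^{2} - -8\right) 1 = 1 \left(-3 + 16 + 8\right) 1 = 1 \cdot 21 \cdot 1 = 21 \cdot 1 = 21$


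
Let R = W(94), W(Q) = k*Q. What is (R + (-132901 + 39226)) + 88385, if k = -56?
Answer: -10554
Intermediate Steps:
W(Q) = -56*Q
R = -5264 (R = -56*94 = -5264)
(R + (-132901 + 39226)) + 88385 = (-5264 + (-132901 + 39226)) + 88385 = (-5264 - 93675) + 88385 = -98939 + 88385 = -10554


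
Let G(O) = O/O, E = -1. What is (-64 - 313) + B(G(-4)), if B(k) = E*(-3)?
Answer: -374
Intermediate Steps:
G(O) = 1
B(k) = 3 (B(k) = -1*(-3) = 3)
(-64 - 313) + B(G(-4)) = (-64 - 313) + 3 = -377 + 3 = -374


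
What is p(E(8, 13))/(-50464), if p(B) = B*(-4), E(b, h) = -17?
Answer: -17/12616 ≈ -0.0013475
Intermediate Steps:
p(B) = -4*B
p(E(8, 13))/(-50464) = -4*(-17)/(-50464) = 68*(-1/50464) = -17/12616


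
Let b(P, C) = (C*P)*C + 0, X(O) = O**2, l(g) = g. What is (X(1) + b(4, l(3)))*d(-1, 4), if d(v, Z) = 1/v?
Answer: -37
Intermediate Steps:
b(P, C) = P*C**2 (b(P, C) = P*C**2 + 0 = P*C**2)
(X(1) + b(4, l(3)))*d(-1, 4) = (1**2 + 4*3**2)/(-1) = (1 + 4*9)*(-1) = (1 + 36)*(-1) = 37*(-1) = -37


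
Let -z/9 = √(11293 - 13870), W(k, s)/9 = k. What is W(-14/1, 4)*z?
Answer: 1134*I*√2577 ≈ 57567.0*I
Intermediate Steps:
W(k, s) = 9*k
z = -9*I*√2577 (z = -9*√(11293 - 13870) = -9*I*√2577 ≈ -456.88*I)
W(-14/1, 4)*z = (9*(-14/1))*(-9*I*√2577) = (9*(-14*1))*(-9*I*√2577) = (9*(-14))*(-9*I*√2577) = -(-1134)*I*√2577 = 1134*I*√2577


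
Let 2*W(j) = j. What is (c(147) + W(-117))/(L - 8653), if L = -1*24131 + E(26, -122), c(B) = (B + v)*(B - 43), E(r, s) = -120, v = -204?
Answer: 3991/21936 ≈ 0.18194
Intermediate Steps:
W(j) = j/2
c(B) = (-204 + B)*(-43 + B) (c(B) = (B - 204)*(B - 43) = (-204 + B)*(-43 + B))
L = -24251 (L = -1*24131 - 120 = -24131 - 120 = -24251)
(c(147) + W(-117))/(L - 8653) = ((8772 + 147**2 - 247*147) + (1/2)*(-117))/(-24251 - 8653) = ((8772 + 21609 - 36309) - 117/2)/(-32904) = (-5928 - 117/2)*(-1/32904) = -11973/2*(-1/32904) = 3991/21936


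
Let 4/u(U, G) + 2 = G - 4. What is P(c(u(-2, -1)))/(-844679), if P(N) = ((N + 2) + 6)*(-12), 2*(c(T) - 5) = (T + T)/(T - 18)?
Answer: 924/4991285 ≈ 0.00018512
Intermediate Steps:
u(U, G) = 4/(-6 + G) (u(U, G) = 4/(-2 + (G - 4)) = 4/(-2 + (-4 + G)) = 4/(-6 + G))
c(T) = 5 + T/(-18 + T) (c(T) = 5 + ((T + T)/(T - 18))/2 = 5 + ((2*T)/(-18 + T))/2 = 5 + (2*T/(-18 + T))/2 = 5 + T/(-18 + T))
P(N) = -96 - 12*N (P(N) = ((2 + N) + 6)*(-12) = (8 + N)*(-12) = -96 - 12*N)
P(c(u(-2, -1)))/(-844679) = (-96 - 72*(-15 + 4/(-6 - 1))/(-18 + 4/(-6 - 1)))/(-844679) = (-96 - 72*(-15 + 4/(-7))/(-18 + 4/(-7)))*(-1/844679) = (-96 - 72*(-15 + 4*(-⅐))/(-18 + 4*(-⅐)))*(-1/844679) = (-96 - 72*(-15 - 4/7)/(-18 - 4/7))*(-1/844679) = (-96 - 72*(-109)/((-130/7)*7))*(-1/844679) = (-96 - 72*(-7)*(-109)/(130*7))*(-1/844679) = (-96 - 12*327/65)*(-1/844679) = (-96 - 3924/65)*(-1/844679) = -10164/65*(-1/844679) = 924/4991285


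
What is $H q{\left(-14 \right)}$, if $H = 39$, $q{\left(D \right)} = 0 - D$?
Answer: $546$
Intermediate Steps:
$q{\left(D \right)} = - D$
$H q{\left(-14 \right)} = 39 \left(\left(-1\right) \left(-14\right)\right) = 39 \cdot 14 = 546$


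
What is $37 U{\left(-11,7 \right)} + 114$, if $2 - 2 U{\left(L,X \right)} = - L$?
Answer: $- \frac{105}{2} \approx -52.5$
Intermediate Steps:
$U{\left(L,X \right)} = 1 + \frac{L}{2}$ ($U{\left(L,X \right)} = 1 - \frac{\left(-1\right) L}{2} = 1 + \frac{L}{2}$)
$37 U{\left(-11,7 \right)} + 114 = 37 \left(1 + \frac{1}{2} \left(-11\right)\right) + 114 = 37 \left(1 - \frac{11}{2}\right) + 114 = 37 \left(- \frac{9}{2}\right) + 114 = - \frac{333}{2} + 114 = - \frac{105}{2}$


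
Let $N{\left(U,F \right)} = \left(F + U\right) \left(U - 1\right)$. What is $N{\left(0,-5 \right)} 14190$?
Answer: $70950$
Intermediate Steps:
$N{\left(U,F \right)} = \left(-1 + U\right) \left(F + U\right)$ ($N{\left(U,F \right)} = \left(F + U\right) \left(-1 + U\right) = \left(-1 + U\right) \left(F + U\right)$)
$N{\left(0,-5 \right)} 14190 = \left(0^{2} - -5 - 0 - 0\right) 14190 = \left(0 + 5 + 0 + 0\right) 14190 = 5 \cdot 14190 = 70950$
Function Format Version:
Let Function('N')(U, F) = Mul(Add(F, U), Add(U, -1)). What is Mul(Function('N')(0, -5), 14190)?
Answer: 70950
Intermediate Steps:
Function('N')(U, F) = Mul(Add(-1, U), Add(F, U)) (Function('N')(U, F) = Mul(Add(F, U), Add(-1, U)) = Mul(Add(-1, U), Add(F, U)))
Mul(Function('N')(0, -5), 14190) = Mul(Add(Pow(0, 2), Mul(-1, -5), Mul(-1, 0), Mul(-5, 0)), 14190) = Mul(Add(0, 5, 0, 0), 14190) = Mul(5, 14190) = 70950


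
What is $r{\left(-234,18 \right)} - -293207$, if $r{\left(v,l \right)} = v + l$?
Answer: $292991$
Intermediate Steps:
$r{\left(v,l \right)} = l + v$
$r{\left(-234,18 \right)} - -293207 = \left(18 - 234\right) - -293207 = -216 + 293207 = 292991$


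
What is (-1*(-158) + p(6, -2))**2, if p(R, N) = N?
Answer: 24336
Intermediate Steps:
(-1*(-158) + p(6, -2))**2 = (-1*(-158) - 2)**2 = (158 - 2)**2 = 156**2 = 24336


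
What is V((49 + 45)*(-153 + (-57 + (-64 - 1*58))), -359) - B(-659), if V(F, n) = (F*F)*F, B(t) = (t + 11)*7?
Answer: -30394696546376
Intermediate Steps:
B(t) = 77 + 7*t (B(t) = (11 + t)*7 = 77 + 7*t)
V(F, n) = F³ (V(F, n) = F²*F = F³)
V((49 + 45)*(-153 + (-57 + (-64 - 1*58))), -359) - B(-659) = ((49 + 45)*(-153 + (-57 + (-64 - 1*58))))³ - (77 + 7*(-659)) = (94*(-153 + (-57 + (-64 - 58))))³ - (77 - 4613) = (94*(-153 + (-57 - 122)))³ - 1*(-4536) = (94*(-153 - 179))³ + 4536 = (94*(-332))³ + 4536 = (-31208)³ + 4536 = -30394696550912 + 4536 = -30394696546376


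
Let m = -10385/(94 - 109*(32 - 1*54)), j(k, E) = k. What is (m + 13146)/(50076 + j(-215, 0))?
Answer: 32749447/124253612 ≈ 0.26357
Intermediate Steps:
m = -10385/2492 (m = -10385/(94 - 109*(32 - 54)) = -10385/(94 - 109*(-22)) = -10385/(94 + 2398) = -10385/2492 ≈ -4.1673)
(m + 13146)/(50076 + j(-215, 0)) = (-10385/2492 + 13146)/(50076 - 215) = (32749447/2492)/49861 = (32749447/2492)*(1/49861) = 32749447/124253612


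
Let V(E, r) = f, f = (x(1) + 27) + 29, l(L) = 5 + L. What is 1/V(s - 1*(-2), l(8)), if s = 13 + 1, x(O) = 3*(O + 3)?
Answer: 1/68 ≈ 0.014706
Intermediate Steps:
x(O) = 9 + 3*O (x(O) = 3*(3 + O) = 9 + 3*O)
s = 14
f = 68 (f = ((9 + 3*1) + 27) + 29 = ((9 + 3) + 27) + 29 = (12 + 27) + 29 = 39 + 29 = 68)
V(E, r) = 68
1/V(s - 1*(-2), l(8)) = 1/68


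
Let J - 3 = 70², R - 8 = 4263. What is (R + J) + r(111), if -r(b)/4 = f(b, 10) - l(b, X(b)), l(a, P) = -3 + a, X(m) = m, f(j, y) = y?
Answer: 9566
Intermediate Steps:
R = 4271 (R = 8 + 4263 = 4271)
J = 4903 (J = 3 + 70² = 3 + 4900 = 4903)
r(b) = -52 + 4*b (r(b) = -4*(10 - (-3 + b)) = -4*(10 + (3 - b)) = -4*(13 - b) = -52 + 4*b)
(R + J) + r(111) = (4271 + 4903) + (-52 + 4*111) = 9174 + (-52 + 444) = 9174 + 392 = 9566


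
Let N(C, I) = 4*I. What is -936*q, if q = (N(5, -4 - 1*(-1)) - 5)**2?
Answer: -270504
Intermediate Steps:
q = 289 (q = (4*(-4 - 1*(-1)) - 5)**2 = (4*(-4 + 1) - 5)**2 = (4*(-3) - 5)**2 = (-12 - 5)**2 = (-17)**2 = 289)
-936*q = -936*289 = -270504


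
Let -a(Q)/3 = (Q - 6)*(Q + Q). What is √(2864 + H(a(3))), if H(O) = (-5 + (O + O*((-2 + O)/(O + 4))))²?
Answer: 3*√1154361/29 ≈ 111.15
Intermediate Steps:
a(Q) = -6*Q*(-6 + Q) (a(Q) = -3*(Q - 6)*(Q + Q) = -3*(-6 + Q)*2*Q = -6*Q*(-6 + Q))
H(O) = (-5 + O + O*(-2 + O)/(4 + O))² (H(O) = (-5 + (O + O*((-2 + O)/(4 + O))))² = (-5 + (O + O*(-2 + O)/(4 + O)))² = (-5 + O + O*(-2 + O)/(4 + O))²)
√(2864 + H(a(3))) = √(2864 + (20 - 2*324*(6 - 1*3)² + 3*(6*3*(6 - 1*3)))²/(4 + 6*3*(6 - 1*3))²) = √(2864 + (20 - 2*324*(6 - 3)² + 3*(6*3*(6 - 3)))²/(4 + 6*3*(6 - 3))²) = √(2864 + (20 - 2*(6*3*3)² + 3*(6*3*3))²/(4 + 6*3*3)²) = √(2864 + (20 - 2*54² + 3*54)²/(4 + 54)²) = √(2864 + (20 - 2*2916 + 162)²/58²) = √(2864 + (20 - 5832 + 162)²/3364) = √(2864 + (1/3364)*(-5650)²) = √(2864 + (1/3364)*31922500) = √(2864 + 7980625/841) = √(10389249/841) = 3*√1154361/29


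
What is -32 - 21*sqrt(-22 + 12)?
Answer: -32 - 21*I*sqrt(10) ≈ -32.0 - 66.408*I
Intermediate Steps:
-32 - 21*sqrt(-22 + 12) = -32 - 21*I*sqrt(10)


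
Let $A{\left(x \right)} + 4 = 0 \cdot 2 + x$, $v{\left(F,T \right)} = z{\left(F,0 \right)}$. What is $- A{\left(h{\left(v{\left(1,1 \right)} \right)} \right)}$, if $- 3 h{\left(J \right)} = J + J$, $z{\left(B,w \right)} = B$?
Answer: $\frac{14}{3} \approx 4.6667$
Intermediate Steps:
$v{\left(F,T \right)} = F$
$h{\left(J \right)} = - \frac{2 J}{3}$ ($h{\left(J \right)} = - \frac{J + J}{3} = - \frac{2 J}{3}$)
$A{\left(x \right)} = -4 + x$ ($A{\left(x \right)} = -4 + \left(0 \cdot 2 + x\right) = -4 + \left(0 + x\right) = -4 + x$)
$- A{\left(h{\left(v{\left(1,1 \right)} \right)} \right)} = - (-4 - \frac{2}{3}) = \left(-1\right) \left(- \frac{14}{3}\right) = \frac{14}{3}$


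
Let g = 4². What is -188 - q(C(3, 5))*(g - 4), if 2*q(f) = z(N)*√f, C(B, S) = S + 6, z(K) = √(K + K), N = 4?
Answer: -188 - 12*√22 ≈ -244.28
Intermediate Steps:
z(K) = √2*√K (z(K) = √(2*K) = √2*√K)
C(B, S) = 6 + S
g = 16
q(f) = √2*√f (q(f) = ((√2*√4)*√f)/2 = ((√2*2)*√f)/2 = ((2*√2)*√f)/2 = (2*√2*√f)/2 = √2*√f)
-188 - q(C(3, 5))*(g - 4) = -188 - √2*√(6 + 5)*(16 - 4) = -188 - √2*√11*12 = -188 - √22*12 = -188 - 12*√22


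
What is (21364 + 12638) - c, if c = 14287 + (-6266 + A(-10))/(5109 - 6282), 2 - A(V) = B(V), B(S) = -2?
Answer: 23119433/1173 ≈ 19710.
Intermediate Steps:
A(V) = 4 (A(V) = 2 - 1*(-2) = 2 + 2 = 4)
c = 16764913/1173 (c = 14287 + (-6266 + 4)/(5109 - 6282) = 14287 - 6262/(-1173) = 14287 - 6262*(-1/1173) = 14287 + 6262/1173 = 16764913/1173 ≈ 14292.)
(21364 + 12638) - c = (21364 + 12638) - 1*16764913/1173 = 34002 - 16764913/1173 = 23119433/1173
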